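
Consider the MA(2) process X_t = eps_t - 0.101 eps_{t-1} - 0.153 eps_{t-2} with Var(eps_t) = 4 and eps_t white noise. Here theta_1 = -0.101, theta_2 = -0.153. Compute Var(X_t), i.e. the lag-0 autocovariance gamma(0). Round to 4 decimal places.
\gamma(0) = 4.1344

For an MA(q) process X_t = eps_t + sum_i theta_i eps_{t-i} with
Var(eps_t) = sigma^2, the variance is
  gamma(0) = sigma^2 * (1 + sum_i theta_i^2).
  sum_i theta_i^2 = (-0.101)^2 + (-0.153)^2 = 0.010201 + 0.023409 = 0.03361.
  gamma(0) = 4 * (1 + 0.03361) = 4 * 1.03361 = 4.13444, which rounds to 4.1344.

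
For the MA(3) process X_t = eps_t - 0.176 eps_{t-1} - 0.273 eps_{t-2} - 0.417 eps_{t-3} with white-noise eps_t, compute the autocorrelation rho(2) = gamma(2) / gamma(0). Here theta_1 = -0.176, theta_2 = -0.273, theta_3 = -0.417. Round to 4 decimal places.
\rho(2) = -0.1560

For an MA(q) process with theta_0 = 1, the autocovariance is
  gamma(k) = sigma^2 * sum_{i=0..q-k} theta_i * theta_{i+k},
and rho(k) = gamma(k) / gamma(0). Sigma^2 cancels.
  numerator   = (1)*(-0.273) + (-0.176)*(-0.417) = -0.199608.
  denominator = (1)^2 + (-0.176)^2 + (-0.273)^2 + (-0.417)^2 = 1.279394.
  rho(2) = -0.199608 / 1.279394 = -0.1560.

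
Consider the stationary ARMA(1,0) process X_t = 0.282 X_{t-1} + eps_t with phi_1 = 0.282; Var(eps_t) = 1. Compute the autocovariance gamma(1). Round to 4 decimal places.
\gamma(1) = 0.3064

Multiply the model equation by X_{t-k} and take expectations. With theta_0 = psi_0 = 1 and psi_j the MA(infinity) weights, this gives
  gamma(k) - sum_i phi_i gamma(k-i) = c_k,
  c_k = sigma^2 * sum_{j=k..q} theta_j psi_{j-k}   (c_k = 0 for k > q),
using gamma(-m) = gamma(m).
Pure AR (q = 0): c_0 = sigma^2 = 1, c_k = 0 for k >= 1.
Equations for k = 0 and k = 1 (AR order 1):
  gamma(0) = phi_1 gamma(1) + c_0
  gamma(1) = phi_1 gamma(0) + c_1
Substituting the second into the first: gamma(0) (1 - phi_1^2) = c_0 + phi_1 c_1, so
  gamma(0) = c_0 / (1 - phi_1^2) = 1 / (1 - (0.282)^2) = 1 / 0.920476 = 1.086394.
  gamma(1) = phi_1 gamma(0) = (0.282)(1.086394) = 0.306363.
Therefore gamma(1) = 0.3064 (to 4 decimal places).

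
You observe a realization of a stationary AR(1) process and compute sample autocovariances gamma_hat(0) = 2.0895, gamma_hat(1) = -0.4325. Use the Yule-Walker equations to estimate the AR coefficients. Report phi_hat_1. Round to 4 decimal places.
\hat\phi_{1} = -0.2070

The Yule-Walker equations for an AR(p) process read, in matrix form,
  Gamma_p phi = r_p,   with   (Gamma_p)_{ij} = gamma(|i - j|),
                       (r_p)_i = gamma(i),   i,j = 1..p.
Substitute the sample gammas (Toeplitz matrix and right-hand side of size 1):
  Gamma_p = [[2.0895]]
  r_p     = [-0.4325]
With p = 1 this is the single equation gamma(0) phi_1 = gamma(1):
  phi_hat_1 = gamma(1) / gamma(0) = -0.4325 / 2.0895 = -0.2070.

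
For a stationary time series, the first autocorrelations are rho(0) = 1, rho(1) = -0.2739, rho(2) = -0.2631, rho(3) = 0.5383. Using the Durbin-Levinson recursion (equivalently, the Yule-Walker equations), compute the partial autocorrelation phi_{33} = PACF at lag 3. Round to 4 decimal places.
\phi_{33} = 0.4240

The PACF at lag k is phi_{kk}, the last component of the solution
to the Yule-Walker system G_k phi = r_k where
  (G_k)_{ij} = rho(|i - j|), (r_k)_i = rho(i), i,j = 1..k.
Equivalently, Durbin-Levinson gives phi_{kk} iteratively:
  phi_{11} = rho(1)
  phi_{kk} = [rho(k) - sum_{j=1..k-1} phi_{k-1,j} rho(k-j)]
            / [1 - sum_{j=1..k-1} phi_{k-1,j} rho(j)],
  phi_{k,j} = phi_{k-1,j} - phi_{kk} phi_{k-1,k-j},  j = 1..k-1.
Step k = 1:
  phi_11 = rho(1) = -0.2739.
Step k = 2:
  phi_22 = [rho(2) - phi_11 rho(1)] / [1 - phi_11 rho(1)] = [-0.2631 - (-0.2739)(-0.2739)] / [1 - (-0.2739)(-0.2739)]
         = -0.33812121 / 0.92497879 = -0.365545.
  Update: phi_21 = phi_11 - phi_22 phi_11 = -0.2739 - (-0.365545)(-0.2739) = -0.374023.
Step k = 3:
  phi_33 = [rho(3) - phi_21 rho(2) - phi_22 rho(1)] / [1 - phi_21 rho(1) - phi_22 rho(2)]
    numerator   = 0.5383 - (-0.374023)(-0.2631) - (-0.365545)(-0.2739) = 0.33977189
    denominator = 1 - (-0.374023)(-0.2739) - (-0.365545)(-0.2631) = 0.80138033
  phi_33 = 0.33977189 / 0.80138033 = 0.424.
Therefore phi_{33} = 0.4240.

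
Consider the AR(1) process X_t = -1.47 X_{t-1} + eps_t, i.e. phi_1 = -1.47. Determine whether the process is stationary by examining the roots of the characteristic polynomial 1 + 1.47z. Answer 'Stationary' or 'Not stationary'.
\text{Not stationary}

The AR(p) characteristic polynomial is P(z) = 1 + 1.47z.
Stationarity requires all roots to lie outside the unit circle, i.e. |z| > 1 for every root.
This is linear in z: 1 + (1.47) z = 0  =>  z = -1/(1.47) = -0.680272,  |z| = 0.680272.
Moduli of all roots: 0.6803.
All moduli strictly greater than 1? No.
Verdict: Not stationary.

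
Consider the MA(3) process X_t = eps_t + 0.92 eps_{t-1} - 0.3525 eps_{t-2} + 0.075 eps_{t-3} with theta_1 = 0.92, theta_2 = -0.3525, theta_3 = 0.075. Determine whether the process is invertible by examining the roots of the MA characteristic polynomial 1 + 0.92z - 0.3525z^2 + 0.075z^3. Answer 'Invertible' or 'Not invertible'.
\text{Not invertible}

The MA(q) characteristic polynomial is P(z) = 1 + 0.92z - 0.3525z^2 + 0.075z^3.
Invertibility requires all roots to lie outside the unit circle, i.e. |z| > 1 for every root.
Degree 3: look for a simple real root z0 first, then factor out (1 - z/z0) and solve the remaining quadratic.
Testing z0 = -0.8: P(-0.8) = 1 + (0.92)(-0.8) + (-0.3525)(-0.8)^2 + (0.075)(-0.8)^3
  = 1 + (-0.736) + (-0.2256) + (-0.0384) = 0.  So z_0 = -0.8 is a root, |z_0| = 0.8.
Divide out the factor (1 + 1.25 z) = (1 - z/z0) (since 1/z0 = -1.25):
  P(z) = (1 + 1.25 z)(1 + (-0.33) z + (0.06) z^2)
  [check: z-coef -0.33 - (-1.25) = 0.92; z^2-coef 0.06 - (-1.25)(-0.33) = -0.3525; z^3-coef -(-1.25)(0.06) = 0.075.]
Remaining roots from the quadratic factor 1 + (-0.33) z + (0.06) z^2:
  Set 1 + (-0.33) z + (0.06) z^2 = 0, i.e. a z^2 + b z + c = 0 with a = 0.06, b = -0.33, c = 1.
  Discriminant D = b^2 - 4ac = (-0.33)^2 - 4*(0.06)*1 = 0.1089 - (0.24) = -0.1311.
  D < 0, so the roots are the complex-conjugate pair z = (-b +/- i sqrt(-D)) / (2a) = 2.75 +/- 3.0173i.
  For a conjugate pair |z|^2 = z * conj(z) = (product of roots) = c/a = 1/(0.06) = 16.666667, so |z| = sqrt(16.666667) = 4.0825 for both roots.
Moduli of all roots: 0.8000, 4.0825, 4.0825.
All moduli strictly greater than 1? No.
Verdict: Not invertible.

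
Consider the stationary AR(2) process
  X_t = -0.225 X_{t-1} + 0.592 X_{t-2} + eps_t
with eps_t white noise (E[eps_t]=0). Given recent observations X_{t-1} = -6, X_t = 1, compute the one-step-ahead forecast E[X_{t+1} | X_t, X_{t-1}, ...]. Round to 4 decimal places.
E[X_{t+1} \mid \mathcal F_t] = -3.7770

For an AR(p) model X_t = c + sum_i phi_i X_{t-i} + eps_t, the
one-step-ahead conditional mean is
  E[X_{t+1} | X_t, ...] = c + sum_i phi_i X_{t+1-i}.
Substitute known values:
  E[X_{t+1} | ...] = (-0.225) * (1) + (0.592) * (-6)
                   = -3.7770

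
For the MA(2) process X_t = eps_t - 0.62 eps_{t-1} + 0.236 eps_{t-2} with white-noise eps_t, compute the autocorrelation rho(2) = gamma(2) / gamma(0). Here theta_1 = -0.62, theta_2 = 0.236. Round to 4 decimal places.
\rho(2) = 0.1639

For an MA(q) process with theta_0 = 1, the autocovariance is
  gamma(k) = sigma^2 * sum_{i=0..q-k} theta_i * theta_{i+k},
and rho(k) = gamma(k) / gamma(0). Sigma^2 cancels.
  numerator   = (1)*(0.236) = 0.236.
  denominator = (1)^2 + (-0.62)^2 + (0.236)^2 = 1.440096.
  rho(2) = 0.236 / 1.440096 = 0.1639.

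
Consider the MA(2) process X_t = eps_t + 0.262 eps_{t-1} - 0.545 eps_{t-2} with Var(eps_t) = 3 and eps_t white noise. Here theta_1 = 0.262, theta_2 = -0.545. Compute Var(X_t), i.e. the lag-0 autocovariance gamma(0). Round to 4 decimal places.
\gamma(0) = 4.0970

For an MA(q) process X_t = eps_t + sum_i theta_i eps_{t-i} with
Var(eps_t) = sigma^2, the variance is
  gamma(0) = sigma^2 * (1 + sum_i theta_i^2).
  sum_i theta_i^2 = (0.262)^2 + (-0.545)^2 = 0.068644 + 0.297025 = 0.365669.
  gamma(0) = 3 * (1 + 0.365669) = 3 * 1.365669 = 4.097007, which rounds to 4.0970.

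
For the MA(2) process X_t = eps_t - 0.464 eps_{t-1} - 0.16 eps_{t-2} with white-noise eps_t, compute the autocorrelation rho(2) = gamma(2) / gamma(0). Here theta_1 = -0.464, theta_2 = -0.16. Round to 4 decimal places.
\rho(2) = -0.1289

For an MA(q) process with theta_0 = 1, the autocovariance is
  gamma(k) = sigma^2 * sum_{i=0..q-k} theta_i * theta_{i+k},
and rho(k) = gamma(k) / gamma(0). Sigma^2 cancels.
  numerator   = (1)*(-0.16) = -0.16.
  denominator = (1)^2 + (-0.464)^2 + (-0.16)^2 = 1.240896.
  rho(2) = -0.16 / 1.240896 = -0.1289.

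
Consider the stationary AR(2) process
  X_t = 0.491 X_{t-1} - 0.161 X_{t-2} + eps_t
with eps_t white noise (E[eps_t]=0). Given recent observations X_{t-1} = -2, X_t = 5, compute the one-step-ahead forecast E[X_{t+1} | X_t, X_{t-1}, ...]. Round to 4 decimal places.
E[X_{t+1} \mid \mathcal F_t] = 2.7770

For an AR(p) model X_t = c + sum_i phi_i X_{t-i} + eps_t, the
one-step-ahead conditional mean is
  E[X_{t+1} | X_t, ...] = c + sum_i phi_i X_{t+1-i}.
Substitute known values:
  E[X_{t+1} | ...] = (0.491) * (5) + (-0.161) * (-2)
                   = 2.7770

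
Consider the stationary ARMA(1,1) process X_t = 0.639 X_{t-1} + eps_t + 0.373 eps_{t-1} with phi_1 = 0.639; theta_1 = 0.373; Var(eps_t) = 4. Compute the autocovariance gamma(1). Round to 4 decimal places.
\gamma(1) = 8.4722

Multiply the model equation by X_{t-k} and take expectations. With theta_0 = psi_0 = 1 and psi_j the MA(infinity) weights, this gives
  gamma(k) - sum_i phi_i gamma(k-i) = c_k,
  c_k = sigma^2 * sum_{j=k..q} theta_j psi_{j-k}   (c_k = 0 for k > q),
using gamma(-m) = gamma(m).
psi-weights needed (psi_j = theta_j + sum_i phi_i psi_{j-i}):
  psi_1 = theta_1 + phi_1 = 0.373 + (0.639) = 1.012
Right-hand sides:
  c_0 = sigma^2 (1 + theta_1 psi_1) = 4 * (1 + (0.373)(1.012)) = 4 * 1.377476 = 5.509904
  c_1 = sigma^2 theta_1 = 4 * (0.373) = 1.492
  c_2 = 0
Equations for k = 0 and k = 1 (AR order 1):
  gamma(0) = phi_1 gamma(1) + c_0
  gamma(1) = phi_1 gamma(0) + c_1
Substituting the second into the first: gamma(0) (1 - phi_1^2) = c_0 + phi_1 c_1, so
  gamma(0) = (c_0 + phi_1 c_1) / (1 - phi_1^2) = (5.509904 + (0.639)(1.492)) / (1 - (0.639)^2) = 6.463292 / 0.591679 = 10.923646.
  gamma(1) = phi_1 gamma(0) + c_1 = (0.639)(10.923646) + (1.492) = 8.47221.
Therefore gamma(1) = 8.4722 (to 4 decimal places).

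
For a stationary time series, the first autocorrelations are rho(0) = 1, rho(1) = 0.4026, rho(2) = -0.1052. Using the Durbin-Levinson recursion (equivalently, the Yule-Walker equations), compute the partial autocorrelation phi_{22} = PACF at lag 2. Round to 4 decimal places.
\phi_{22} = -0.3190

The PACF at lag k is phi_{kk}, the last component of the solution
to the Yule-Walker system G_k phi = r_k where
  (G_k)_{ij} = rho(|i - j|), (r_k)_i = rho(i), i,j = 1..k.
Equivalently, Durbin-Levinson gives phi_{kk} iteratively:
  phi_{11} = rho(1)
  phi_{kk} = [rho(k) - sum_{j=1..k-1} phi_{k-1,j} rho(k-j)]
            / [1 - sum_{j=1..k-1} phi_{k-1,j} rho(j)],
  phi_{k,j} = phi_{k-1,j} - phi_{kk} phi_{k-1,k-j},  j = 1..k-1.
Step k = 1:
  phi_11 = rho(1) = 0.4026.
Step k = 2:
  phi_22 = [rho(2) - phi_11 rho(1)] / [1 - phi_11 rho(1)] = [-0.1052 - (0.4026)(0.4026)] / [1 - (0.4026)(0.4026)]
         = -0.26728676 / 0.83791324 = -0.319.
Therefore phi_{22} = -0.3190.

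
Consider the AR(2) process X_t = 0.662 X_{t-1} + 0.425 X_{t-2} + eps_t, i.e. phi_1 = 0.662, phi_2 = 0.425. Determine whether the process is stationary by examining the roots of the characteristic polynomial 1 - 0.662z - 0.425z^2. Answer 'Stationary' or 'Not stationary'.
\text{Not stationary}

The AR(p) characteristic polynomial is P(z) = 1 - 0.662z - 0.425z^2.
Stationarity requires all roots to lie outside the unit circle, i.e. |z| > 1 for every root.
Set 1 + (-0.662) z + (-0.425) z^2 = 0, i.e. a z^2 + b z + c = 0 with a = -0.425, b = -0.662, c = 1.
Discriminant D = b^2 - 4ac = (-0.662)^2 - 4*(-0.425)*1 = 0.438244 - (-1.7) = 2.138244.
D >= 0, so the roots are real: z = (-b +/- sqrt(D)) / (2a) = (0.662 +/- 1.462274) / (-0.85).
  z_1 = (0.662 + 1.462274) / (-0.85) = -2.4991,   |z_1| = 2.4991.
  z_2 = (0.662 - 1.462274) / (-0.85) = 0.9415,   |z_2| = 0.9415.
Moduli of all roots: 2.4991, 0.9415.
All moduli strictly greater than 1? No.
Verdict: Not stationary.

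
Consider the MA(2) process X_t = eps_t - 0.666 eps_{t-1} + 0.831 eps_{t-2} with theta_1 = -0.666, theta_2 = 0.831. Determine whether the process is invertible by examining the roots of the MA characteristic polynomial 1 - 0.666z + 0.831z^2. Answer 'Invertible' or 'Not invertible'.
\text{Invertible}

The MA(q) characteristic polynomial is P(z) = 1 - 0.666z + 0.831z^2.
Invertibility requires all roots to lie outside the unit circle, i.e. |z| > 1 for every root.
Set 1 + (-0.666) z + (0.831) z^2 = 0, i.e. a z^2 + b z + c = 0 with a = 0.831, b = -0.666, c = 1.
Discriminant D = b^2 - 4ac = (-0.666)^2 - 4*(0.831)*1 = 0.443556 - (3.324) = -2.880444.
D < 0, so the roots are the complex-conjugate pair z = (-b +/- i sqrt(-D)) / (2a) = 0.4007 +/- 1.0212i.
For a conjugate pair |z|^2 = z * conj(z) = (product of roots) = c/a = 1/(0.831) = 1.203369, so |z| = sqrt(1.203369) = 1.097 for both roots.
Moduli of all roots: 1.0970, 1.0970.
All moduli strictly greater than 1? Yes.
Verdict: Invertible.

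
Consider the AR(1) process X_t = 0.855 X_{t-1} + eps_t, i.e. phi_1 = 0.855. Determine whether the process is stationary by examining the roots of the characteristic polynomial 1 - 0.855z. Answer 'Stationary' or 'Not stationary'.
\text{Stationary}

The AR(p) characteristic polynomial is P(z) = 1 - 0.855z.
Stationarity requires all roots to lie outside the unit circle, i.e. |z| > 1 for every root.
This is linear in z: 1 + (-0.855) z = 0  =>  z = -1/(-0.855) = 1.169591,  |z| = 1.169591.
Moduli of all roots: 1.1696.
All moduli strictly greater than 1? Yes.
Verdict: Stationary.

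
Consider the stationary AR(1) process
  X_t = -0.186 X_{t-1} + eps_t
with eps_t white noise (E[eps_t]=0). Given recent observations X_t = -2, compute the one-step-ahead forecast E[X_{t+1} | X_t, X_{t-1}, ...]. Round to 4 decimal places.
E[X_{t+1} \mid \mathcal F_t] = 0.3720

For an AR(p) model X_t = c + sum_i phi_i X_{t-i} + eps_t, the
one-step-ahead conditional mean is
  E[X_{t+1} | X_t, ...] = c + sum_i phi_i X_{t+1-i}.
Substitute known values:
  E[X_{t+1} | ...] = (-0.186) * (-2)
                   = 0.3720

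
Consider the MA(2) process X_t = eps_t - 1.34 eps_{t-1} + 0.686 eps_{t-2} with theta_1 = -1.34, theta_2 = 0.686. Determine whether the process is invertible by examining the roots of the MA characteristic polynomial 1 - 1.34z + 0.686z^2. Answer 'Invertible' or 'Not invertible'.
\text{Invertible}

The MA(q) characteristic polynomial is P(z) = 1 - 1.34z + 0.686z^2.
Invertibility requires all roots to lie outside the unit circle, i.e. |z| > 1 for every root.
Set 1 + (-1.34) z + (0.686) z^2 = 0, i.e. a z^2 + b z + c = 0 with a = 0.686, b = -1.34, c = 1.
Discriminant D = b^2 - 4ac = (-1.34)^2 - 4*(0.686)*1 = 1.7956 - (2.744) = -0.9484.
D < 0, so the roots are the complex-conjugate pair z = (-b +/- i sqrt(-D)) / (2a) = 0.9767 +/- 0.7098i.
For a conjugate pair |z|^2 = z * conj(z) = (product of roots) = c/a = 1/(0.686) = 1.457726, so |z| = sqrt(1.457726) = 1.2074 for both roots.
Moduli of all roots: 1.2074, 1.2074.
All moduli strictly greater than 1? Yes.
Verdict: Invertible.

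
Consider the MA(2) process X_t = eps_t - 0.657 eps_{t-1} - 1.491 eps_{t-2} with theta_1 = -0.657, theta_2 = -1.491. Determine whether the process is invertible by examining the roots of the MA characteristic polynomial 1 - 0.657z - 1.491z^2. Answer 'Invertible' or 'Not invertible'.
\text{Not invertible}

The MA(q) characteristic polynomial is P(z) = 1 - 0.657z - 1.491z^2.
Invertibility requires all roots to lie outside the unit circle, i.e. |z| > 1 for every root.
Set 1 + (-0.657) z + (-1.491) z^2 = 0, i.e. a z^2 + b z + c = 0 with a = -1.491, b = -0.657, c = 1.
Discriminant D = b^2 - 4ac = (-0.657)^2 - 4*(-1.491)*1 = 0.431649 - (-5.964) = 6.395649.
D >= 0, so the roots are real: z = (-b +/- sqrt(D)) / (2a) = (0.657 +/- 2.528962) / (-2.982).
  z_1 = (0.657 + 2.528962) / (-2.982) = -1.0684,   |z_1| = 1.0684.
  z_2 = (0.657 - 2.528962) / (-2.982) = 0.6278,   |z_2| = 0.6278.
Moduli of all roots: 1.0684, 0.6278.
All moduli strictly greater than 1? No.
Verdict: Not invertible.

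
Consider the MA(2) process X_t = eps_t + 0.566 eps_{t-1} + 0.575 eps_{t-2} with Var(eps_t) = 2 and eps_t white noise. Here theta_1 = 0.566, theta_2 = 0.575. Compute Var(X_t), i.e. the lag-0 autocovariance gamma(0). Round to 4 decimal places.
\gamma(0) = 3.3020

For an MA(q) process X_t = eps_t + sum_i theta_i eps_{t-i} with
Var(eps_t) = sigma^2, the variance is
  gamma(0) = sigma^2 * (1 + sum_i theta_i^2).
  sum_i theta_i^2 = (0.566)^2 + (0.575)^2 = 0.320356 + 0.330625 = 0.650981.
  gamma(0) = 2 * (1 + 0.650981) = 2 * 1.650981 = 3.301962, which rounds to 3.3020.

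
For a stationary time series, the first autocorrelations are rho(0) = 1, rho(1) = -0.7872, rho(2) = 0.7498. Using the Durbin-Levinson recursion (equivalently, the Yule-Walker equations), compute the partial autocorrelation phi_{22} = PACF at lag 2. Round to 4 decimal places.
\phi_{22} = 0.3421

The PACF at lag k is phi_{kk}, the last component of the solution
to the Yule-Walker system G_k phi = r_k where
  (G_k)_{ij} = rho(|i - j|), (r_k)_i = rho(i), i,j = 1..k.
Equivalently, Durbin-Levinson gives phi_{kk} iteratively:
  phi_{11} = rho(1)
  phi_{kk} = [rho(k) - sum_{j=1..k-1} phi_{k-1,j} rho(k-j)]
            / [1 - sum_{j=1..k-1} phi_{k-1,j} rho(j)],
  phi_{k,j} = phi_{k-1,j} - phi_{kk} phi_{k-1,k-j},  j = 1..k-1.
Step k = 1:
  phi_11 = rho(1) = -0.7872.
Step k = 2:
  phi_22 = [rho(2) - phi_11 rho(1)] / [1 - phi_11 rho(1)] = [0.7498 - (-0.7872)(-0.7872)] / [1 - (-0.7872)(-0.7872)]
         = 0.13011616 / 0.38031616 = 0.3421.
Therefore phi_{22} = 0.3421.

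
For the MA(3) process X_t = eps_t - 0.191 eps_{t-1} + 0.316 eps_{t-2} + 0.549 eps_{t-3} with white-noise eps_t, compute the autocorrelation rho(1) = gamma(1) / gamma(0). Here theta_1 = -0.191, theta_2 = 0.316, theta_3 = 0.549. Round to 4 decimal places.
\rho(1) = -0.0542

For an MA(q) process with theta_0 = 1, the autocovariance is
  gamma(k) = sigma^2 * sum_{i=0..q-k} theta_i * theta_{i+k},
and rho(k) = gamma(k) / gamma(0). Sigma^2 cancels.
  numerator   = (1)*(-0.191) + (-0.191)*(0.316) + (0.316)*(0.549) = -0.077872.
  denominator = (1)^2 + (-0.191)^2 + (0.316)^2 + (0.549)^2 = 1.437738.
  rho(1) = -0.077872 / 1.437738 = -0.0542.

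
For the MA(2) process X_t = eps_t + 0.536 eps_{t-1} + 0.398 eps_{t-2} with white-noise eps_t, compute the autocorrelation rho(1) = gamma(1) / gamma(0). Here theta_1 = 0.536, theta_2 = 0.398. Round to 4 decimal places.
\rho(1) = 0.5183

For an MA(q) process with theta_0 = 1, the autocovariance is
  gamma(k) = sigma^2 * sum_{i=0..q-k} theta_i * theta_{i+k},
and rho(k) = gamma(k) / gamma(0). Sigma^2 cancels.
  numerator   = (1)*(0.536) + (0.536)*(0.398) = 0.749328.
  denominator = (1)^2 + (0.536)^2 + (0.398)^2 = 1.4457.
  rho(1) = 0.749328 / 1.4457 = 0.5183.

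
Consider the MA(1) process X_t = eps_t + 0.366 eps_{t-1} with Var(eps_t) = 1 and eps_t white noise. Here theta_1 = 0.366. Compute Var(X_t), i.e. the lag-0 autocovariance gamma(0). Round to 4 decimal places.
\gamma(0) = 1.1340

For an MA(q) process X_t = eps_t + sum_i theta_i eps_{t-i} with
Var(eps_t) = sigma^2, the variance is
  gamma(0) = sigma^2 * (1 + sum_i theta_i^2).
  sum_i theta_i^2 = (0.366)^2 = 0.133956.
  gamma(0) = 1 * (1 + 0.133956) = 1 * 1.133956 = 1.133956, which rounds to 1.1340.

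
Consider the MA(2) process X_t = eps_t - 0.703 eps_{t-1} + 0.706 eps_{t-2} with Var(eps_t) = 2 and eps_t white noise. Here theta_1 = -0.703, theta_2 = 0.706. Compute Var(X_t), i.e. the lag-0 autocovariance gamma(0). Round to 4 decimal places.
\gamma(0) = 3.9853

For an MA(q) process X_t = eps_t + sum_i theta_i eps_{t-i} with
Var(eps_t) = sigma^2, the variance is
  gamma(0) = sigma^2 * (1 + sum_i theta_i^2).
  sum_i theta_i^2 = (-0.703)^2 + (0.706)^2 = 0.494209 + 0.498436 = 0.992645.
  gamma(0) = 2 * (1 + 0.992645) = 2 * 1.992645 = 3.98529, which rounds to 3.9853.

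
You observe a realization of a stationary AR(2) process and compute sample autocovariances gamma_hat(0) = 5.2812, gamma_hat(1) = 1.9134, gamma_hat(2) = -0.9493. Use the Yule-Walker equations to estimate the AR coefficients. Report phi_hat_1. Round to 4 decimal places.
\hat\phi_{1} = 0.4920

The Yule-Walker equations for an AR(p) process read, in matrix form,
  Gamma_p phi = r_p,   with   (Gamma_p)_{ij} = gamma(|i - j|),
                       (r_p)_i = gamma(i),   i,j = 1..p.
Substitute the sample gammas (Toeplitz matrix and right-hand side of size 2):
  Gamma_p = [[5.2812, 1.9134], [1.9134, 5.2812]]
  r_p     = [1.9134, -0.9493]
Written out:
  5.2812 phi_1 + 1.9134 phi_2 = 1.9134
  1.9134 phi_1 + 5.2812 phi_2 = -0.9493
Solve by Cramer's rule:
  det = gamma(0)^2 - gamma(1)^2 = (5.2812)^2 - (1.9134)^2 = 27.89107344 - 3.66109956 = 24.22997388
  phi_hat_1 = [gamma(1) gamma(0) - gamma(1) gamma(2)] / det = [(1.9134)(5.2812) - (1.9134)(-0.9493)] / 24.22997388 = 11.9214387 / 24.22997388 = 0.492
  phi_hat_2 = [gamma(0) gamma(2) - gamma(1)^2] / det = [(5.2812)(-0.9493) - (1.9134)^2] / 24.22997388 = -8.67454272 / 24.22997388 = -0.358
So phi_hat = [0.4920, -0.3580].
Therefore phi_hat_1 = 0.4920.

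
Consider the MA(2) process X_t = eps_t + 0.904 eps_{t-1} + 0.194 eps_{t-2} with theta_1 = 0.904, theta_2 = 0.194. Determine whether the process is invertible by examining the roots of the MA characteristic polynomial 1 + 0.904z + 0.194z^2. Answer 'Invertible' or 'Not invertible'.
\text{Invertible}

The MA(q) characteristic polynomial is P(z) = 1 + 0.904z + 0.194z^2.
Invertibility requires all roots to lie outside the unit circle, i.e. |z| > 1 for every root.
Set 1 + (0.904) z + (0.194) z^2 = 0, i.e. a z^2 + b z + c = 0 with a = 0.194, b = 0.904, c = 1.
Discriminant D = b^2 - 4ac = (0.904)^2 - 4*(0.194)*1 = 0.817216 - (0.776) = 0.041216.
D >= 0, so the roots are real: z = (-b +/- sqrt(D)) / (2a) = (-0.904 +/- 0.203017) / (0.388).
  z_1 = (-0.904 + 0.203017) / (0.388) = -1.8067,   |z_1| = 1.8067.
  z_2 = (-0.904 - 0.203017) / (0.388) = -2.8531,   |z_2| = 2.8531.
Moduli of all roots: 1.8067, 2.8531.
All moduli strictly greater than 1? Yes.
Verdict: Invertible.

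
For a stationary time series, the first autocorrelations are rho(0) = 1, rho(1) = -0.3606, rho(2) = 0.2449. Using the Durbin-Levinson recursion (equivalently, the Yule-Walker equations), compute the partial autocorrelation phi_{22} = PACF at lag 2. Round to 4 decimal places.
\phi_{22} = 0.1320

The PACF at lag k is phi_{kk}, the last component of the solution
to the Yule-Walker system G_k phi = r_k where
  (G_k)_{ij} = rho(|i - j|), (r_k)_i = rho(i), i,j = 1..k.
Equivalently, Durbin-Levinson gives phi_{kk} iteratively:
  phi_{11} = rho(1)
  phi_{kk} = [rho(k) - sum_{j=1..k-1} phi_{k-1,j} rho(k-j)]
            / [1 - sum_{j=1..k-1} phi_{k-1,j} rho(j)],
  phi_{k,j} = phi_{k-1,j} - phi_{kk} phi_{k-1,k-j},  j = 1..k-1.
Step k = 1:
  phi_11 = rho(1) = -0.3606.
Step k = 2:
  phi_22 = [rho(2) - phi_11 rho(1)] / [1 - phi_11 rho(1)] = [0.2449 - (-0.3606)(-0.3606)] / [1 - (-0.3606)(-0.3606)]
         = 0.11486764 / 0.86996764 = 0.132.
Therefore phi_{22} = 0.1320.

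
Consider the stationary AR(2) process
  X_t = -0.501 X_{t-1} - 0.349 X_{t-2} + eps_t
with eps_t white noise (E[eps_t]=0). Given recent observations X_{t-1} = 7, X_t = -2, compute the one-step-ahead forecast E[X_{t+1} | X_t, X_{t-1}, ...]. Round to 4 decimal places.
E[X_{t+1} \mid \mathcal F_t] = -1.4410

For an AR(p) model X_t = c + sum_i phi_i X_{t-i} + eps_t, the
one-step-ahead conditional mean is
  E[X_{t+1} | X_t, ...] = c + sum_i phi_i X_{t+1-i}.
Substitute known values:
  E[X_{t+1} | ...] = (-0.501) * (-2) + (-0.349) * (7)
                   = -1.4410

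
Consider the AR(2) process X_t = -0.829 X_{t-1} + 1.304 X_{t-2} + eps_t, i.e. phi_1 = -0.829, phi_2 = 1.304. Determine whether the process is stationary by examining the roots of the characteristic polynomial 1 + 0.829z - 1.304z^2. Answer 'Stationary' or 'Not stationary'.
\text{Not stationary}

The AR(p) characteristic polynomial is P(z) = 1 + 0.829z - 1.304z^2.
Stationarity requires all roots to lie outside the unit circle, i.e. |z| > 1 for every root.
Set 1 + (0.829) z + (-1.304) z^2 = 0, i.e. a z^2 + b z + c = 0 with a = -1.304, b = 0.829, c = 1.
Discriminant D = b^2 - 4ac = (0.829)^2 - 4*(-1.304)*1 = 0.687241 - (-5.216) = 5.903241.
D >= 0, so the roots are real: z = (-b +/- sqrt(D)) / (2a) = (-0.829 +/- 2.429659) / (-2.608).
  z_1 = (-0.829 + 2.429659) / (-2.608) = -0.6137,   |z_1| = 0.6137.
  z_2 = (-0.829 - 2.429659) / (-2.608) = 1.2495,   |z_2| = 1.2495.
Moduli of all roots: 0.6137, 1.2495.
All moduli strictly greater than 1? No.
Verdict: Not stationary.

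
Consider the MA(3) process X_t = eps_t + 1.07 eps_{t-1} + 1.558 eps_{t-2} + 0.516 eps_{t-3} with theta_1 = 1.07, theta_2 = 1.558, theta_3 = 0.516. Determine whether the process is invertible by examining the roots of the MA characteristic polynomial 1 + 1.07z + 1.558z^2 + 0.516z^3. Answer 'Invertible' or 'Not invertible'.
\text{Not invertible}

The MA(q) characteristic polynomial is P(z) = 1 + 1.07z + 1.558z^2 + 0.516z^3.
Invertibility requires all roots to lie outside the unit circle, i.e. |z| > 1 for every root.
Degree 3: look for a simple real root z0 first, then factor out (1 - z/z0) and solve the remaining quadratic.
Testing z0 = -2.5: P(-2.5) = 1 + (1.07)(-2.5) + (1.558)(-2.5)^2 + (0.516)(-2.5)^3
  = 1 + (-2.675) + (9.7375) + (-8.0625) = 0.  So z_0 = -2.5 is a root, |z_0| = 2.5.
Divide out the factor (1 + 0.4 z) = (1 - z/z0) (since 1/z0 = -0.4):
  P(z) = (1 + 0.4 z)(1 + (0.67) z + (1.29) z^2)
  [check: z-coef 0.67 - (-0.4) = 1.07; z^2-coef 1.29 - (-0.4)(0.67) = 1.558; z^3-coef -(-0.4)(1.29) = 0.516.]
Remaining roots from the quadratic factor 1 + (0.67) z + (1.29) z^2:
  Set 1 + (0.67) z + (1.29) z^2 = 0, i.e. a z^2 + b z + c = 0 with a = 1.29, b = 0.67, c = 1.
  Discriminant D = b^2 - 4ac = (0.67)^2 - 4*(1.29)*1 = 0.4489 - (5.16) = -4.7111.
  D < 0, so the roots are the complex-conjugate pair z = (-b +/- i sqrt(-D)) / (2a) = -0.2597 +/- 0.8413i.
  For a conjugate pair |z|^2 = z * conj(z) = (product of roots) = c/a = 1/(1.29) = 0.775194, so |z| = sqrt(0.775194) = 0.8805 for both roots.
Moduli of all roots: 2.5000, 0.8805, 0.8805.
All moduli strictly greater than 1? No.
Verdict: Not invertible.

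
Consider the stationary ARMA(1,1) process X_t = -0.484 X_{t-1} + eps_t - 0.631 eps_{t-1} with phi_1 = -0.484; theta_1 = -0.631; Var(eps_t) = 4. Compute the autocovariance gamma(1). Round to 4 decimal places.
\gamma(1) = -7.6032

Multiply the model equation by X_{t-k} and take expectations. With theta_0 = psi_0 = 1 and psi_j the MA(infinity) weights, this gives
  gamma(k) - sum_i phi_i gamma(k-i) = c_k,
  c_k = sigma^2 * sum_{j=k..q} theta_j psi_{j-k}   (c_k = 0 for k > q),
using gamma(-m) = gamma(m).
psi-weights needed (psi_j = theta_j + sum_i phi_i psi_{j-i}):
  psi_1 = theta_1 + phi_1 = -0.631 + (-0.484) = -1.115
Right-hand sides:
  c_0 = sigma^2 (1 + theta_1 psi_1) = 4 * (1 + (-0.631)(-1.115)) = 4 * 1.703565 = 6.81426
  c_1 = sigma^2 theta_1 = 4 * (-0.631) = -2.524
  c_2 = 0
Equations for k = 0 and k = 1 (AR order 1):
  gamma(0) = phi_1 gamma(1) + c_0
  gamma(1) = phi_1 gamma(0) + c_1
Substituting the second into the first: gamma(0) (1 - phi_1^2) = c_0 + phi_1 c_1, so
  gamma(0) = (c_0 + phi_1 c_1) / (1 - phi_1^2) = (6.81426 + (-0.484)(-2.524)) / (1 - (-0.484)^2) = 8.035876 / 0.765744 = 10.494207.
  gamma(1) = phi_1 gamma(0) + c_1 = (-0.484)(10.494207) + (-2.524) = -7.603196.
Therefore gamma(1) = -7.6032 (to 4 decimal places).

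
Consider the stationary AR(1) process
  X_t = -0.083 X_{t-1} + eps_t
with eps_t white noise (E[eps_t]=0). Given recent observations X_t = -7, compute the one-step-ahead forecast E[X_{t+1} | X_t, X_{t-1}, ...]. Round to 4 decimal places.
E[X_{t+1} \mid \mathcal F_t] = 0.5810

For an AR(p) model X_t = c + sum_i phi_i X_{t-i} + eps_t, the
one-step-ahead conditional mean is
  E[X_{t+1} | X_t, ...] = c + sum_i phi_i X_{t+1-i}.
Substitute known values:
  E[X_{t+1} | ...] = (-0.083) * (-7)
                   = 0.5810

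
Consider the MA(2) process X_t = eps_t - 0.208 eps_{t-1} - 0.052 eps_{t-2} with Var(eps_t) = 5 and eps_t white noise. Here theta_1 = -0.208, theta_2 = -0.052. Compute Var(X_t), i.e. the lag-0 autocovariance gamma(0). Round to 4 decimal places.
\gamma(0) = 5.2298

For an MA(q) process X_t = eps_t + sum_i theta_i eps_{t-i} with
Var(eps_t) = sigma^2, the variance is
  gamma(0) = sigma^2 * (1 + sum_i theta_i^2).
  sum_i theta_i^2 = (-0.208)^2 + (-0.052)^2 = 0.043264 + 0.002704 = 0.045968.
  gamma(0) = 5 * (1 + 0.045968) = 5 * 1.045968 = 5.22984, which rounds to 5.2298.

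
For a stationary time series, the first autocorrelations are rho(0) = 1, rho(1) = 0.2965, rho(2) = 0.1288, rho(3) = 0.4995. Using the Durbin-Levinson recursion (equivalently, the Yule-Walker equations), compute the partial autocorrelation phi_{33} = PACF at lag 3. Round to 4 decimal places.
\phi_{33} = 0.4941

The PACF at lag k is phi_{kk}, the last component of the solution
to the Yule-Walker system G_k phi = r_k where
  (G_k)_{ij} = rho(|i - j|), (r_k)_i = rho(i), i,j = 1..k.
Equivalently, Durbin-Levinson gives phi_{kk} iteratively:
  phi_{11} = rho(1)
  phi_{kk} = [rho(k) - sum_{j=1..k-1} phi_{k-1,j} rho(k-j)]
            / [1 - sum_{j=1..k-1} phi_{k-1,j} rho(j)],
  phi_{k,j} = phi_{k-1,j} - phi_{kk} phi_{k-1,k-j},  j = 1..k-1.
Step k = 1:
  phi_11 = rho(1) = 0.2965.
Step k = 2:
  phi_22 = [rho(2) - phi_11 rho(1)] / [1 - phi_11 rho(1)] = [0.1288 - (0.2965)(0.2965)] / [1 - (0.2965)(0.2965)]
         = 0.04088775 / 0.91208775 = 0.044829.
  Update: phi_21 = phi_11 - phi_22 phi_11 = 0.2965 - (0.044829)(0.2965) = 0.283208.
Step k = 3:
  phi_33 = [rho(3) - phi_21 rho(2) - phi_22 rho(1)] / [1 - phi_21 rho(1) - phi_22 rho(2)]
    numerator   = 0.4995 - (0.283208)(0.1288) - (0.044829)(0.2965) = 0.44973105
    denominator = 1 - (0.283208)(0.2965) - (0.044829)(0.1288) = 0.9102548
  phi_33 = 0.44973105 / 0.9102548 = 0.4941.
Therefore phi_{33} = 0.4941.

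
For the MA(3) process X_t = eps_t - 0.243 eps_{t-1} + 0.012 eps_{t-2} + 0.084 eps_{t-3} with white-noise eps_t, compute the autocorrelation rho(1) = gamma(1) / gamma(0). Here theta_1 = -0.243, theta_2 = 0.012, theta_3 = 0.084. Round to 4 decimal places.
\rho(1) = -0.2297

For an MA(q) process with theta_0 = 1, the autocovariance is
  gamma(k) = sigma^2 * sum_{i=0..q-k} theta_i * theta_{i+k},
and rho(k) = gamma(k) / gamma(0). Sigma^2 cancels.
  numerator   = (1)*(-0.243) + (-0.243)*(0.012) + (0.012)*(0.084) = -0.244908.
  denominator = (1)^2 + (-0.243)^2 + (0.012)^2 + (0.084)^2 = 1.066249.
  rho(1) = -0.244908 / 1.066249 = -0.2297.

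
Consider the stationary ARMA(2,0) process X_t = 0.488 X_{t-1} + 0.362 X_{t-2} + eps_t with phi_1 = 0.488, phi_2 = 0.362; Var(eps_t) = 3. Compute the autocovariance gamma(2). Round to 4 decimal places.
\gamma(2) = 6.1176

Multiply the model equation by X_{t-k} and take expectations. With theta_0 = psi_0 = 1 and psi_j the MA(infinity) weights, this gives
  gamma(k) - sum_i phi_i gamma(k-i) = c_k,
  c_k = sigma^2 * sum_{j=k..q} theta_j psi_{j-k}   (c_k = 0 for k > q),
using gamma(-m) = gamma(m).
Pure AR (q = 0): c_0 = sigma^2 = 3, c_k = 0 for k >= 1.
Equations for k = 0, 1, 2 (AR order 2, c_2 = 0):
  (E0) gamma(0) = phi_1 gamma(1) + phi_2 gamma(2) + c_0
  (E1) gamma(1) = phi_1 gamma(0) + phi_2 gamma(1) + c_1
  (E2) gamma(2) = phi_1 gamma(1) + phi_2 gamma(0)
From (E1): gamma(1) = A gamma(0) + B with
  A = phi_1 / (1 - phi_2) = 0.488 / 0.638 = 0.76489,   B = c_1 / (1 - phi_2) = 0 / 0.638 = 0.
Insert (E2) into (E0): gamma(0) (1 - phi_2^2) = phi_1 (1 + phi_2) gamma(1) + c_0.
  phi_1 (1 + phi_2) = (0.488)(1.362) = 0.664656,   1 - phi_2^2 = 0.868956.
Replace gamma(1) by A gamma(0) + B and collect gamma(0):
  gamma(0) [0.868956 - (0.664656)(0.76489)] = c_0 = 3
  gamma(0) * 0.360567 = 3
  gamma(0) = 3 / 0.360567 = 8.320227.
  gamma(1) = A gamma(0) = (0.76489)(8.320227) = 6.364061.
  gamma(2) = phi_1 gamma(1) + phi_2 gamma(0) = (0.488)(6.364061) + (0.362)(8.320227) = 6.117584.
Therefore gamma(2) = 6.1176 (to 4 decimal places).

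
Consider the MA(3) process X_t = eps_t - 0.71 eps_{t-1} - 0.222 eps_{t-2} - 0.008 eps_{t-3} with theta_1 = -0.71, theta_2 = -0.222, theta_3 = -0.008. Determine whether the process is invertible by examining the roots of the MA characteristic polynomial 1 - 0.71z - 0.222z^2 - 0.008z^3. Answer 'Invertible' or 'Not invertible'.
\text{Invertible}

The MA(q) characteristic polynomial is P(z) = 1 - 0.71z - 0.222z^2 - 0.008z^3.
Invertibility requires all roots to lie outside the unit circle, i.e. |z| > 1 for every root.
Degree 3: look for a simple real root z0 first, then factor out (1 - z/z0) and solve the remaining quadratic.
Testing z0 = -5: P(-5) = 1 + (-0.71)(-5) + (-0.222)(-5)^2 + (-0.008)(-5)^3
  = 1 + (3.55) + (-5.55) + (1) = 0.  So z_0 = -5 is a root, |z_0| = 5.
Divide out the factor (1 + 0.2 z) = (1 - z/z0) (since 1/z0 = -0.2):
  P(z) = (1 + 0.2 z)(1 + (-0.91) z + (-0.04) z^2)
  [check: z-coef -0.91 - (-0.2) = -0.71; z^2-coef -0.04 - (-0.2)(-0.91) = -0.222; z^3-coef -(-0.2)(-0.04) = -0.008.]
Remaining roots from the quadratic factor 1 + (-0.91) z + (-0.04) z^2:
  Set 1 + (-0.91) z + (-0.04) z^2 = 0, i.e. a z^2 + b z + c = 0 with a = -0.04, b = -0.91, c = 1.
  Discriminant D = b^2 - 4ac = (-0.91)^2 - 4*(-0.04)*1 = 0.8281 - (-0.16) = 0.9881.
  D >= 0, so the roots are real: z = (-b +/- sqrt(D)) / (2a) = (0.91 +/- 0.994032) / (-0.08).
    z_1 = (0.91 + 0.994032) / (-0.08) = -23.8004,   |z_1| = 23.8004.
    z_2 = (0.91 - 0.994032) / (-0.08) = 1.0504,   |z_2| = 1.0504.
Moduli of all roots: 5.0000, 23.8004, 1.0504.
All moduli strictly greater than 1? Yes.
Verdict: Invertible.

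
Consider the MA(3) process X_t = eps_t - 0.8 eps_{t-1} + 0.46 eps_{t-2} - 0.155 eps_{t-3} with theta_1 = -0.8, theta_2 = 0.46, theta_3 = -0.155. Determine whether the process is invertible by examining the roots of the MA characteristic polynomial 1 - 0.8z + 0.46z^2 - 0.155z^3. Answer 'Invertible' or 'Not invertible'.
\text{Invertible}

The MA(q) characteristic polynomial is P(z) = 1 - 0.8z + 0.46z^2 - 0.155z^3.
Invertibility requires all roots to lie outside the unit circle, i.e. |z| > 1 for every root.
Degree 3: look for a simple real root z0 first, then factor out (1 - z/z0) and solve the remaining quadratic.
Testing z0 = 2: P(2) = 1 + (-0.8)(2) + (0.46)(2)^2 + (-0.155)(2)^3
  = 1 + (-1.6) + (1.84) + (-1.24) = 0.  So z_0 = 2 is a root, |z_0| = 2.
Divide out the factor (1 - 0.5 z) = (1 - z/z0) (since 1/z0 = 0.5):
  P(z) = (1 - 0.5 z)(1 + (-0.3) z + (0.31) z^2)
  [check: z-coef -0.3 - (0.5) = -0.8; z^2-coef 0.31 - (0.5)(-0.3) = 0.46; z^3-coef -(0.5)(0.31) = -0.155.]
Remaining roots from the quadratic factor 1 + (-0.3) z + (0.31) z^2:
  Set 1 + (-0.3) z + (0.31) z^2 = 0, i.e. a z^2 + b z + c = 0 with a = 0.31, b = -0.3, c = 1.
  Discriminant D = b^2 - 4ac = (-0.3)^2 - 4*(0.31)*1 = 0.09 - (1.24) = -1.15.
  D < 0, so the roots are the complex-conjugate pair z = (-b +/- i sqrt(-D)) / (2a) = 0.4839 +/- 1.7296i.
  For a conjugate pair |z|^2 = z * conj(z) = (product of roots) = c/a = 1/(0.31) = 3.225806, so |z| = sqrt(3.225806) = 1.7961 for both roots.
Moduli of all roots: 2.0000, 1.7961, 1.7961.
All moduli strictly greater than 1? Yes.
Verdict: Invertible.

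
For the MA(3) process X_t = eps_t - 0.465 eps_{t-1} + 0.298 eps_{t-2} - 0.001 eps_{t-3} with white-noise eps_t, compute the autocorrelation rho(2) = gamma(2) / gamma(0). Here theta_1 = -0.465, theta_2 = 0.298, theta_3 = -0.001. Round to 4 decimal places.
\rho(2) = 0.2287

For an MA(q) process with theta_0 = 1, the autocovariance is
  gamma(k) = sigma^2 * sum_{i=0..q-k} theta_i * theta_{i+k},
and rho(k) = gamma(k) / gamma(0). Sigma^2 cancels.
  numerator   = (1)*(0.298) + (-0.465)*(-0.001) = 0.298465.
  denominator = (1)^2 + (-0.465)^2 + (0.298)^2 + (-0.001)^2 = 1.30503.
  rho(2) = 0.298465 / 1.30503 = 0.2287.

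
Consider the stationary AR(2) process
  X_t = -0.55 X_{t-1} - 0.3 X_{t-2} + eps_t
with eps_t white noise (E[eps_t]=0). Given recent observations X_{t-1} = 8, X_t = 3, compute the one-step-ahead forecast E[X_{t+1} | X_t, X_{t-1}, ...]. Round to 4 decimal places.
E[X_{t+1} \mid \mathcal F_t] = -4.0500

For an AR(p) model X_t = c + sum_i phi_i X_{t-i} + eps_t, the
one-step-ahead conditional mean is
  E[X_{t+1} | X_t, ...] = c + sum_i phi_i X_{t+1-i}.
Substitute known values:
  E[X_{t+1} | ...] = (-0.55) * (3) + (-0.3) * (8)
                   = -4.0500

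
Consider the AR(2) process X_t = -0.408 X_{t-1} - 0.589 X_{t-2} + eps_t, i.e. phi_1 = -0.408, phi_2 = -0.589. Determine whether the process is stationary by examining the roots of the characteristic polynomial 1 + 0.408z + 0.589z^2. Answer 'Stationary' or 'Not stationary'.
\text{Stationary}

The AR(p) characteristic polynomial is P(z) = 1 + 0.408z + 0.589z^2.
Stationarity requires all roots to lie outside the unit circle, i.e. |z| > 1 for every root.
Set 1 + (0.408) z + (0.589) z^2 = 0, i.e. a z^2 + b z + c = 0 with a = 0.589, b = 0.408, c = 1.
Discriminant D = b^2 - 4ac = (0.408)^2 - 4*(0.589)*1 = 0.166464 - (2.356) = -2.189536.
D < 0, so the roots are the complex-conjugate pair z = (-b +/- i sqrt(-D)) / (2a) = -0.3463 +/- 1.2561i.
For a conjugate pair |z|^2 = z * conj(z) = (product of roots) = c/a = 1/(0.589) = 1.697793, so |z| = sqrt(1.697793) = 1.303 for both roots.
Moduli of all roots: 1.3030, 1.3030.
All moduli strictly greater than 1? Yes.
Verdict: Stationary.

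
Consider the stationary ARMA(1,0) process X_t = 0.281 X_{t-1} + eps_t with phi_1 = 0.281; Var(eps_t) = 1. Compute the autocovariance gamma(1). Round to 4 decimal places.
\gamma(1) = 0.3051

Multiply the model equation by X_{t-k} and take expectations. With theta_0 = psi_0 = 1 and psi_j the MA(infinity) weights, this gives
  gamma(k) - sum_i phi_i gamma(k-i) = c_k,
  c_k = sigma^2 * sum_{j=k..q} theta_j psi_{j-k}   (c_k = 0 for k > q),
using gamma(-m) = gamma(m).
Pure AR (q = 0): c_0 = sigma^2 = 1, c_k = 0 for k >= 1.
Equations for k = 0 and k = 1 (AR order 1):
  gamma(0) = phi_1 gamma(1) + c_0
  gamma(1) = phi_1 gamma(0) + c_1
Substituting the second into the first: gamma(0) (1 - phi_1^2) = c_0 + phi_1 c_1, so
  gamma(0) = c_0 / (1 - phi_1^2) = 1 / (1 - (0.281)^2) = 1 / 0.921039 = 1.08573.
  gamma(1) = phi_1 gamma(0) = (0.281)(1.08573) = 0.30509.
Therefore gamma(1) = 0.3051 (to 4 decimal places).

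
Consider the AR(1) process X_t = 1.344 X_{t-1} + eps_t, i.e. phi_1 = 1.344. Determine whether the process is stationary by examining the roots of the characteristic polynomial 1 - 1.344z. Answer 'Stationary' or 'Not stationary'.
\text{Not stationary}

The AR(p) characteristic polynomial is P(z) = 1 - 1.344z.
Stationarity requires all roots to lie outside the unit circle, i.e. |z| > 1 for every root.
This is linear in z: 1 + (-1.344) z = 0  =>  z = -1/(-1.344) = 0.744048,  |z| = 0.744048.
Moduli of all roots: 0.7440.
All moduli strictly greater than 1? No.
Verdict: Not stationary.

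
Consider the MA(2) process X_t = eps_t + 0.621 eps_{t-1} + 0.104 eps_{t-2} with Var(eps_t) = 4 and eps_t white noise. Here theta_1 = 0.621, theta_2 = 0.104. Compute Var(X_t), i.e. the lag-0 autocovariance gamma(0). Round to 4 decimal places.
\gamma(0) = 5.5858

For an MA(q) process X_t = eps_t + sum_i theta_i eps_{t-i} with
Var(eps_t) = sigma^2, the variance is
  gamma(0) = sigma^2 * (1 + sum_i theta_i^2).
  sum_i theta_i^2 = (0.621)^2 + (0.104)^2 = 0.385641 + 0.010816 = 0.396457.
  gamma(0) = 4 * (1 + 0.396457) = 4 * 1.396457 = 5.585828, which rounds to 5.5858.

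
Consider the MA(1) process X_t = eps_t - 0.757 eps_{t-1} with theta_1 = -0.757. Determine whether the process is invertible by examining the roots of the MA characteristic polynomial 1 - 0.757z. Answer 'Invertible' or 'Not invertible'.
\text{Invertible}

The MA(q) characteristic polynomial is P(z) = 1 - 0.757z.
Invertibility requires all roots to lie outside the unit circle, i.e. |z| > 1 for every root.
This is linear in z: 1 + (-0.757) z = 0  =>  z = -1/(-0.757) = 1.321004,  |z| = 1.321004.
Moduli of all roots: 1.3210.
All moduli strictly greater than 1? Yes.
Verdict: Invertible.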